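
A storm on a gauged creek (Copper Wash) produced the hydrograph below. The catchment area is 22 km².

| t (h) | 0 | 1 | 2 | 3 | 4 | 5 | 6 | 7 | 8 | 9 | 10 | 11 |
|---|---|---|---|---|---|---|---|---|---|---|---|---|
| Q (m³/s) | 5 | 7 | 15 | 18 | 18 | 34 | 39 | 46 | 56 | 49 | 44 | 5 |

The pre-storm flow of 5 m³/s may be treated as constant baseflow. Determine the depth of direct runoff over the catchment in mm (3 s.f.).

Direct runoff: 0.0, 2.0, 10.0, 13.0, 13.0, 29.0, 34.0, 41.0, 51.0, 44.0, 39.0, 0.0 m³/s; ΣQ_DR = 276.0 m³/s.
V = ΣQ_DR · Δt = 276.0 × 3600 s = 9.936 × 10^5 m³.
Over A = 22 km², depth = V / A = 45.2 mm.

d ≈ 45.2 mm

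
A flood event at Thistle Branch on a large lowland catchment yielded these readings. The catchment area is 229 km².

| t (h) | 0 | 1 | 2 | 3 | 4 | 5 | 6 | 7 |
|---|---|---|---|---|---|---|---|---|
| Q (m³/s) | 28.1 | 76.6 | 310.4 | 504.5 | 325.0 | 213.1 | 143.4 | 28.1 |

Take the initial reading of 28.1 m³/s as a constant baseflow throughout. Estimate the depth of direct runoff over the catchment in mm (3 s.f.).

Direct runoff: 0.0, 48.5, 282.3, 476.4, 296.9, 185.0, 115.3, 0.0 m³/s; ΣQ_DR = 1404 m³/s.
V = ΣQ_DR · Δt = 1404 × 3600 s = 5.056 × 10^6 m³.
Over A = 229 km², depth = V / A = 22.1 mm.

d ≈ 22.1 mm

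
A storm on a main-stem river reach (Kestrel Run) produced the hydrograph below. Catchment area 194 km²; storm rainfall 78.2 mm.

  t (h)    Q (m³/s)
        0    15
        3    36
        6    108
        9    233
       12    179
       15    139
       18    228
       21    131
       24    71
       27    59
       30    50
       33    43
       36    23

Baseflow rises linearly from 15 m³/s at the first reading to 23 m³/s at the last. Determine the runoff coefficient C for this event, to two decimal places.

ΣQ_DR = 1068 m³/s; V = ΣQ_DR·Δt = 1.153 × 10^7 m³.
Runoff depth d = V / A = 59.46 mm.
C = d / P = 59.46 / 78.2 = 0.76.

C ≈ 0.76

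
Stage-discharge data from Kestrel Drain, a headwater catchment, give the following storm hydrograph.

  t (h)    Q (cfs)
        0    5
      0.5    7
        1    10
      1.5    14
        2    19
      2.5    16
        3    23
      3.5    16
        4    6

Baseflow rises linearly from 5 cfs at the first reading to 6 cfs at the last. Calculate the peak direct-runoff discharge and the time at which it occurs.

Subtracting baseflow gives direct-runoff ordinates: 0.00, 1.88, 4.75, 8.62, 13.50, 10.38, 17.25, 10.12, 0.00 cfs.
The maximum is 17.25 cfs, occurring at the reading for t = 3 h.

Q_p = 17.25 cfs at t = 3 h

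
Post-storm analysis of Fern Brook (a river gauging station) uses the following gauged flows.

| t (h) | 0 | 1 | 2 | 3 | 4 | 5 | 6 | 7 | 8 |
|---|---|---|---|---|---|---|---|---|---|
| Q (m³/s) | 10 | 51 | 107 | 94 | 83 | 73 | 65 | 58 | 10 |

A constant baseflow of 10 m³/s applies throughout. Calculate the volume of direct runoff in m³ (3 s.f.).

V ≈ 1.66 × 10^6 m³

Direct-runoff ordinates (Q − Q_b): 0.0, 41.0, 97.0, 84.0, 73.0, 63.0, 55.0, 48.0, 0.0 m³/s.
ΣQ_DR = 461.0 m³/s.
With Δt = 1 h = 3600 s, V = ΣQ_DR · Δt = 461.0 × 3600 = 1.66 × 10^6 m³.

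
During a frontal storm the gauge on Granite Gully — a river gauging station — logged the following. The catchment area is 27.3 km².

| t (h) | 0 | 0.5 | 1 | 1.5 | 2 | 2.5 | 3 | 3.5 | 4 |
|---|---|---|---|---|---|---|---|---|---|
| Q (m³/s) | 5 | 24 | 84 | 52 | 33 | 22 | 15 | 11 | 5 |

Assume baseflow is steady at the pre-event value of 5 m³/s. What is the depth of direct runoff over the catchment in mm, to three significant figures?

Direct runoff: 0.0, 19.0, 79.0, 47.0, 28.0, 17.0, 10.0, 6.0, 0.0 m³/s; ΣQ_DR = 206.0 m³/s.
V = ΣQ_DR · Δt = 206.0 × 1800 s = 3.708 × 10^5 m³.
Over A = 27.3 km², depth = V / A = 13.6 mm.

d ≈ 13.6 mm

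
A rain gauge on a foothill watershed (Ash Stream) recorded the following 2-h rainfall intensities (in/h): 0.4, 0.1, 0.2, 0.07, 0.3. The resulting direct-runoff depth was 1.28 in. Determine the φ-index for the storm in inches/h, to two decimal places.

φ ≈ 0.09 in/h

Only the 4 blocks with intensity above φ contribute runoff: 0.4, 0.1, 0.2, 0.3 in/h.
Σ(I−φ)·Δt = d  ⇒  (0.4+0.1+0.2+0.3 − 4φ)·2 = 1.28
φ = (1.000 − 1.28/2) / 4 = 0.09 in/h.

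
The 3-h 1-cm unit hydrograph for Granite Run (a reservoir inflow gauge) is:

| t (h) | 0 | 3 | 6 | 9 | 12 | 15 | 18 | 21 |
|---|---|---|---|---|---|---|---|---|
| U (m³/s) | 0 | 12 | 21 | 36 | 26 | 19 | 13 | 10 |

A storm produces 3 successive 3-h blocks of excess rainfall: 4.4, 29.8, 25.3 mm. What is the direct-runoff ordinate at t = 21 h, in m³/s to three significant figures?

By discrete convolution, Q_j = Σ (P_i / 10 mm) · U_{j−i}.
At t = 21 h (j=7): Q = (4.4/10)·10 + (29.8/10)·13 + (25.3/10)·19 = 91.2 m³/s.

Q ≈ 91.2 m³/s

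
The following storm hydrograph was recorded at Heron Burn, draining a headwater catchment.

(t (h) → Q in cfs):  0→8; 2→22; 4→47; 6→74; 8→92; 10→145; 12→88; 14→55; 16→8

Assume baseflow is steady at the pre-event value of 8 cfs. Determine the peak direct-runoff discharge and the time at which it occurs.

Q_p = 137.0 cfs at t = 10 h

Subtracting baseflow gives direct-runoff ordinates: 0.0, 14.0, 39.0, 66.0, 84.0, 137.0, 80.0, 47.0, 0.0 cfs.
The maximum is 137.0 cfs, occurring at the reading for t = 10 h.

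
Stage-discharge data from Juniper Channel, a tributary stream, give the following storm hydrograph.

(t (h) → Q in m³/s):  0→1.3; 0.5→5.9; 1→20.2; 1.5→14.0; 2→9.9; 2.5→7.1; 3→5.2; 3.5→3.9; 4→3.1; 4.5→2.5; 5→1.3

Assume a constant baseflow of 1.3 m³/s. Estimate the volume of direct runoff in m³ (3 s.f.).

Direct-runoff ordinates (Q − Q_b): 0.0, 4.6, 18.9, 12.7, 8.6, 5.8, 3.9, 2.6, 1.8, 1.2, 0.0 m³/s.
ΣQ_DR = 60.10 m³/s.
With Δt = 0.5 h = 1800 s, V = ΣQ_DR · Δt = 60.10 × 1800 = 1.08 × 10^5 m³.

V ≈ 1.08 × 10^5 m³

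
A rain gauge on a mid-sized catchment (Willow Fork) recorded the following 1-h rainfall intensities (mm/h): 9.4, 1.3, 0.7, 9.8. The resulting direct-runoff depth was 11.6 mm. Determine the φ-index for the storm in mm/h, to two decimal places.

Only the 2 blocks with intensity above φ contribute runoff: 9.4, 9.8 mm/h.
Σ(I−φ)·Δt = d  ⇒  (9.4+9.8 − 2φ)·1 = 11.6
φ = (19.20 − 11.6/1) / 2 = 3.80 mm/h.

φ ≈ 3.80 mm/h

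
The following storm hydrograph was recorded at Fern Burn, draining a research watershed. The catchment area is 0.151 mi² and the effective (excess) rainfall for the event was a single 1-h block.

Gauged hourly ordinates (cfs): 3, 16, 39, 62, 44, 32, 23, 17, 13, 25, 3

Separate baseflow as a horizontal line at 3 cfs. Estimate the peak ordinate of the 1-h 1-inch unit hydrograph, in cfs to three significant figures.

Direct runoff: 0.0, 13.0, 36.0, 59.0, 41.0, 29.0, 20.0, 14.0, 10.0, 22.0, 0.0 cfs; ΣQ_DR = 244.0 cfs, peak = 59.0 cfs.
Runoff depth d = ΣQ_DR·Δt / A = 244.0 × 3600 / (0.151 mi²) = 2.504 in.
The 1-inch UH is the DRH scaled by (1 in)/d, so U_p = 59.0 × 1/2.504 = 23.6 cfs.

U_p ≈ 23.6 cfs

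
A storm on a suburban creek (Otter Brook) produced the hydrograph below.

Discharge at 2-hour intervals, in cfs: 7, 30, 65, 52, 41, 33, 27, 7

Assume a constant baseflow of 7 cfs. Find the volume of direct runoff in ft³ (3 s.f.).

Direct-runoff ordinates (Q − Q_b): 0.0, 23.0, 58.0, 45.0, 34.0, 26.0, 20.0, 0.0 cfs.
ΣQ_DR = 206.0 cfs.
With Δt = 2 h = 7200 s, V = ΣQ_DR · Δt = 206.0 × 7200 = 1.48 × 10^6 ft³.

V ≈ 1.48 × 10^6 ft³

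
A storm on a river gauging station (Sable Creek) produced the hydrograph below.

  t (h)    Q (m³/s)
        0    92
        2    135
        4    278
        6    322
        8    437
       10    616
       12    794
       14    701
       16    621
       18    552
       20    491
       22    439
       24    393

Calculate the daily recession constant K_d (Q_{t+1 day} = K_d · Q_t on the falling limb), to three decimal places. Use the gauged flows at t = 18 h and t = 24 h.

Between t = 18 h and t = 24 h the flow falls from 552 to 393 m³/s over 3×2 h = 6 h.
Per-interval ratio K = (393/552)^(1/3) = 0.8929; K_d = K^(24/2) = 0.257.

K_d ≈ 0.257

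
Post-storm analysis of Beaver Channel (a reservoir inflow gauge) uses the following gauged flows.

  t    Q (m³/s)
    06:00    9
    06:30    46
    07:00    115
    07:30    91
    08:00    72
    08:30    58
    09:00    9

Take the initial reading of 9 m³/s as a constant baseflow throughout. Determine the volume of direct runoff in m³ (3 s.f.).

Direct-runoff ordinates (Q − Q_b): 0.0, 37.0, 106.0, 82.0, 63.0, 49.0, 0.0 m³/s.
ΣQ_DR = 337.0 m³/s.
With Δt = 0.5 h = 1800 s, V = ΣQ_DR · Δt = 337.0 × 1800 = 6.07 × 10^5 m³.

V ≈ 6.07 × 10^5 m³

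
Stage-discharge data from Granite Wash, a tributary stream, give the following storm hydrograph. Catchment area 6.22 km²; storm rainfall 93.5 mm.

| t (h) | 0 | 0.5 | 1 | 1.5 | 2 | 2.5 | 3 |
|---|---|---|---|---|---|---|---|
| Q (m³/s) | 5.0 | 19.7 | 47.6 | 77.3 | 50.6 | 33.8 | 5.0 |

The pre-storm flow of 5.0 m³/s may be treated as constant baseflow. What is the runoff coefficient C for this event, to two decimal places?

C ≈ 0.63

ΣQ_DR = 204.0 m³/s; V = ΣQ_DR·Δt = 3.672 × 10^5 m³.
Runoff depth d = V / A = 59.04 mm.
C = d / P = 59.04 / 93.5 = 0.63.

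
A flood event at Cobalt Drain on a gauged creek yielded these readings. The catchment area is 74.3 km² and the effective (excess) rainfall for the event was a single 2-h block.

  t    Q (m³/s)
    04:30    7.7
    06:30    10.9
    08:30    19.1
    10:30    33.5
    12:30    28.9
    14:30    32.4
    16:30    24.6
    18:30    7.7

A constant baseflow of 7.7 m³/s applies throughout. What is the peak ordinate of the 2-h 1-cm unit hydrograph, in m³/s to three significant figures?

Direct runoff: 0.0, 3.2, 11.4, 25.8, 21.2, 24.7, 16.9, 0.0 m³/s; ΣQ_DR = 103.2 m³/s, peak = 25.8 m³/s.
Runoff depth d = ΣQ_DR·Δt / A = 103.2 × 7200 / (74.3 km²) = 10.00 mm.
The 1-cm UH is the DRH scaled by (10 mm)/d, so U_p = 25.8 × 10/10.00 = 25.8 m³/s.

U_p ≈ 25.8 m³/s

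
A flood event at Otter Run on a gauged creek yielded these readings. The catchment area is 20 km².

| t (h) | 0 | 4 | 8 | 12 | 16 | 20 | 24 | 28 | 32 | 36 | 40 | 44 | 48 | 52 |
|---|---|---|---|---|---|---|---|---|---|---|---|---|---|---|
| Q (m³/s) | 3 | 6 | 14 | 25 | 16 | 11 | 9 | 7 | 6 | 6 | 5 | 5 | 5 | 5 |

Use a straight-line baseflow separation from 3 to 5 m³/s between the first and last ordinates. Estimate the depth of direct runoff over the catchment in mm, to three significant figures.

d ≈ 48.2 mm

Direct runoff: 0.00, 2.85, 10.69, 21.54, 12.38, 7.23, 5.08, 2.92, 1.77, 1.62, 0.46, 0.31, 0.15, 0.00 m³/s; ΣQ_DR = 67.00 m³/s.
V = ΣQ_DR · Δt = 67.00 × 14400 s = 9.648 × 10^5 m³.
Over A = 20 km², depth = V / A = 48.2 mm.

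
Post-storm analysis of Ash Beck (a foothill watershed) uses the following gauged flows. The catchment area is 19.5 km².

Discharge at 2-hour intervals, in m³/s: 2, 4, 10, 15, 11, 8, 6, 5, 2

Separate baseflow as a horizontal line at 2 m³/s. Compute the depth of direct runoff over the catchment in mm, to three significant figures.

d ≈ 16.6 mm

Direct runoff: 0.0, 2.0, 8.0, 13.0, 9.0, 6.0, 4.0, 3.0, 0.0 m³/s; ΣQ_DR = 45.00 m³/s.
V = ΣQ_DR · Δt = 45.00 × 7200 s = 3.240 × 10^5 m³.
Over A = 19.5 km², depth = V / A = 16.6 mm.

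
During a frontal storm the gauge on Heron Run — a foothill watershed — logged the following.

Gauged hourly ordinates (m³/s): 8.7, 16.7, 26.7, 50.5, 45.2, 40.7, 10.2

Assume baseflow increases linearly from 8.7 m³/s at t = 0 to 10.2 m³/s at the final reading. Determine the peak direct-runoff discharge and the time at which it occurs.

Subtracting baseflow gives direct-runoff ordinates: 0.00, 7.75, 17.50, 41.05, 35.50, 30.75, 0.00 m³/s.
The maximum is 41.05 m³/s, occurring at the reading for t = 3 h.

Q_p = 41.05 m³/s at t = 3 h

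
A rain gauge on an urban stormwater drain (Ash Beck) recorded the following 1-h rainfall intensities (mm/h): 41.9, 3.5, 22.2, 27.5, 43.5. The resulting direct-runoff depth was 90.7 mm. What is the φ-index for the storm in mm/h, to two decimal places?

φ ≈ 11.10 mm/h

Only the 4 blocks with intensity above φ contribute runoff: 41.9, 22.2, 27.5, 43.5 mm/h.
Σ(I−φ)·Δt = d  ⇒  (41.9+22.2+27.5+43.5 − 4φ)·1 = 90.7
φ = (135.1 − 90.7/1) / 4 = 11.10 mm/h.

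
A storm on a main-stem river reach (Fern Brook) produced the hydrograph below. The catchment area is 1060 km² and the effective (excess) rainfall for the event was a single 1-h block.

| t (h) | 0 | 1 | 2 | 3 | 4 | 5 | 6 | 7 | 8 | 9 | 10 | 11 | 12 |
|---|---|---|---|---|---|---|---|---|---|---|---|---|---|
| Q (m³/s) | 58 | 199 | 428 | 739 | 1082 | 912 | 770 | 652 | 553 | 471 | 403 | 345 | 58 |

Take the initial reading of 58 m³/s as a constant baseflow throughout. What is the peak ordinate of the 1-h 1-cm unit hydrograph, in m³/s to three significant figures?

Direct runoff: 0.0, 141.0, 370.0, 681.0, 1024.0, 854.0, 712.0, 594.0, 495.0, 413.0, 345.0, 287.0, 0.0 m³/s; ΣQ_DR = 5916 m³/s, peak = 1024.0 m³/s.
Runoff depth d = ΣQ_DR·Δt / A = 5916 × 3600 / (1060 km²) = 20.09 mm.
The 1-cm UH is the DRH scaled by (10 mm)/d, so U_p = 1024.0 × 10/20.09 = 510 m³/s.

U_p ≈ 510 m³/s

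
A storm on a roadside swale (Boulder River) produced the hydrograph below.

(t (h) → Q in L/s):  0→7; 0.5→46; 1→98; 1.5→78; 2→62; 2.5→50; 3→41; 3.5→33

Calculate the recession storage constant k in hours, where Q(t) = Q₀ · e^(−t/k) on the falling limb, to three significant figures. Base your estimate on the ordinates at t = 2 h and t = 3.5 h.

On the falling limb, Q drops from 62 to 33 L/s between t = 2 h and t = 3.5 h (Δt = 1.5 h).
k = −Δt / ln(Q₂/Q₁) = −1.5 / ln(33/62) = 2.38 h.

k ≈ 2.38 h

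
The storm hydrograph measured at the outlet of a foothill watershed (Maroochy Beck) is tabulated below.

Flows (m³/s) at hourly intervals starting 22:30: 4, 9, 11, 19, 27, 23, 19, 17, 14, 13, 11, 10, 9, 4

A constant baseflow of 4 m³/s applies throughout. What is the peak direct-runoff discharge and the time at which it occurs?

Q_p = 23.0 m³/s at t = 02:30

Subtracting baseflow gives direct-runoff ordinates: 0.0, 5.0, 7.0, 15.0, 23.0, 19.0, 15.0, 13.0, 10.0, 9.0, 7.0, 6.0, 5.0, 0.0 m³/s.
The maximum is 23.0 m³/s, occurring at the reading for t = 02:30.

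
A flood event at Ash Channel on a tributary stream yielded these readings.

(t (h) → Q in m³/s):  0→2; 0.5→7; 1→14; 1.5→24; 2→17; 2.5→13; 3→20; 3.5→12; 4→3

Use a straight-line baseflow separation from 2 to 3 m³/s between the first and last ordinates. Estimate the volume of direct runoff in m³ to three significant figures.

V ≈ 1.61 × 10^5 m³

Direct-runoff ordinates (Q − Q_b): 0.00, 4.88, 11.75, 21.62, 14.50, 10.38, 17.25, 9.12, 0.00 m³/s.
ΣQ_DR = 89.50 m³/s.
With Δt = 0.5 h = 1800 s, V = ΣQ_DR · Δt = 89.50 × 1800 = 1.61 × 10^5 m³.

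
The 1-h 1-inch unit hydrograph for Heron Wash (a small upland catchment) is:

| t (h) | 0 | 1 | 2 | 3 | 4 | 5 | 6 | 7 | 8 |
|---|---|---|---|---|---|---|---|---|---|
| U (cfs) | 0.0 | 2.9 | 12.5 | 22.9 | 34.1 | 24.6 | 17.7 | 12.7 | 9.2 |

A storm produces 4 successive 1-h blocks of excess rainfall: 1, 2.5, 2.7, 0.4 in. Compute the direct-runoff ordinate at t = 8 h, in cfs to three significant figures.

By discrete convolution, Q_j = Σ (P_i / 1 in) · U_{j−i}.
At t = 8 h (j=8): Q = (1/1)·9.2 + (2.5/1)·12.7 + (2.7/1)·17.7 + (0.4/1)·24.6 = 98.6 cfs.

Q ≈ 98.6 cfs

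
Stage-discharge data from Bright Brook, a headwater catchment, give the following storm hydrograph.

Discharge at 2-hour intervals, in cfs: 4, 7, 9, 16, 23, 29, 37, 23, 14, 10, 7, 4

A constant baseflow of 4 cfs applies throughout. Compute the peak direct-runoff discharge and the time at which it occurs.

Q_p = 33.0 cfs at t = 12 h

Subtracting baseflow gives direct-runoff ordinates: 0.0, 3.0, 5.0, 12.0, 19.0, 25.0, 33.0, 19.0, 10.0, 6.0, 3.0, 0.0 cfs.
The maximum is 33.0 cfs, occurring at the reading for t = 12 h.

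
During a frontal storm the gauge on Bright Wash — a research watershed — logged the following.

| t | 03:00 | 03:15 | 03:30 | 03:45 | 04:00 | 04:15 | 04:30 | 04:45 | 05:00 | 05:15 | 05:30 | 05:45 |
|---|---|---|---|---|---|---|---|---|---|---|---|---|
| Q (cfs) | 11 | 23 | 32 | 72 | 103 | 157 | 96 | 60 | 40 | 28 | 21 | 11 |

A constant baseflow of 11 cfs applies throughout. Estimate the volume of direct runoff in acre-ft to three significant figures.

Direct-runoff ordinates (Q − Q_b): 0.0, 12.0, 21.0, 61.0, 92.0, 146.0, 85.0, 49.0, 29.0, 17.0, 10.0, 0.0 cfs.
ΣQ_DR = 522.0 cfs.
With Δt = 0.25 h = 900 s, V = ΣQ_DR · Δt = 522.0 × 900 = 4.70 × 10^5 ft³ = 10.8 acre-ft.

V ≈ 10.8 acre-ft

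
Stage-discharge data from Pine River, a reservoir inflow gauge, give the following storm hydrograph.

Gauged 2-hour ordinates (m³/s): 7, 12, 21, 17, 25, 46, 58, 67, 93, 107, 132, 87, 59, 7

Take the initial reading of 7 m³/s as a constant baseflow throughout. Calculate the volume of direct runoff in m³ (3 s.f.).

V ≈ 4.61 × 10^6 m³

Direct-runoff ordinates (Q − Q_b): 0.0, 5.0, 14.0, 10.0, 18.0, 39.0, 51.0, 60.0, 86.0, 100.0, 125.0, 80.0, 52.0, 0.0 m³/s.
ΣQ_DR = 640.0 m³/s.
With Δt = 2 h = 7200 s, V = ΣQ_DR · Δt = 640.0 × 7200 = 4.61 × 10^6 m³.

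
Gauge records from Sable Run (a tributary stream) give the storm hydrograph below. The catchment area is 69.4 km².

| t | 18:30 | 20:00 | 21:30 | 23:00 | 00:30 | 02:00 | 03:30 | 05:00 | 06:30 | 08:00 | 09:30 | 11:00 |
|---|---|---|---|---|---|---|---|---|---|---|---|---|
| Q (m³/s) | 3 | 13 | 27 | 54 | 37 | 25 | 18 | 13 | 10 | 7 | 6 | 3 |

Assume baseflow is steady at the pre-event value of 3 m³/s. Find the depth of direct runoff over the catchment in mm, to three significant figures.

Direct runoff: 0.0, 10.0, 24.0, 51.0, 34.0, 22.0, 15.0, 10.0, 7.0, 4.0, 3.0, 0.0 m³/s; ΣQ_DR = 180.0 m³/s.
V = ΣQ_DR · Δt = 180.0 × 5400 s = 9.720 × 10^5 m³.
Over A = 69.4 km², depth = V / A = 14.0 mm.

d ≈ 14.0 mm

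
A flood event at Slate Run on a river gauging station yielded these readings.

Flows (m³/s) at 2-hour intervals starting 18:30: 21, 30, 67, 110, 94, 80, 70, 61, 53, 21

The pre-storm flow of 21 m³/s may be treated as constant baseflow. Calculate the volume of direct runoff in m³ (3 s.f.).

Direct-runoff ordinates (Q − Q_b): 0.0, 9.0, 46.0, 89.0, 73.0, 59.0, 49.0, 40.0, 32.0, 0.0 m³/s.
ΣQ_DR = 397.0 m³/s.
With Δt = 2 h = 7200 s, V = ΣQ_DR · Δt = 397.0 × 7200 = 2.86 × 10^6 m³.

V ≈ 2.86 × 10^6 m³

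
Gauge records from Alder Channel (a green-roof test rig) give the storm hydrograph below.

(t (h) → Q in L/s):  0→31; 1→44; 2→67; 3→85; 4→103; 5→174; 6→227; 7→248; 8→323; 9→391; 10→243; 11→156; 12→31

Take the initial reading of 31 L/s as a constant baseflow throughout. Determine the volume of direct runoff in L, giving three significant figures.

V ≈ 6.19 × 10^6 L

Direct-runoff ordinates (Q − Q_b): 0.0, 13.0, 36.0, 54.0, 72.0, 143.0, 196.0, 217.0, 292.0, 360.0, 212.0, 125.0, 0.0 L/s.
ΣQ_DR = 1720 L/s.
With Δt = 1 h = 3600 s, V = ΣQ_DR · Δt = 1720 × 3600 = 6.19 × 10^6 L.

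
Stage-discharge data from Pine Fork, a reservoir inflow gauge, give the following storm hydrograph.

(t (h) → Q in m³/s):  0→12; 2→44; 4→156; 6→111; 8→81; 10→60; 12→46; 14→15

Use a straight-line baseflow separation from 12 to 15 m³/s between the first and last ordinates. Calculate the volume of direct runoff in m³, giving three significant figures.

V ≈ 3.00 × 10^6 m³

Direct-runoff ordinates (Q − Q_b): 0.00, 31.57, 143.14, 97.71, 67.29, 45.86, 31.43, 0.00 m³/s.
ΣQ_DR = 417.0 m³/s.
With Δt = 2 h = 7200 s, V = ΣQ_DR · Δt = 417.0 × 7200 = 3.00 × 10^6 m³.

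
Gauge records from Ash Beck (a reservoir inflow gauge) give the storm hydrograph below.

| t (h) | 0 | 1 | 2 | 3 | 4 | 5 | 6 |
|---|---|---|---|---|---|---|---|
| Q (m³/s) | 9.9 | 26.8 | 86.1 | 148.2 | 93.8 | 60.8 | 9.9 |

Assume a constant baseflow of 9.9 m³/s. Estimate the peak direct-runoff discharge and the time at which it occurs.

Q_p = 138.3 m³/s at t = 3 h

Subtracting baseflow gives direct-runoff ordinates: 0.0, 16.9, 76.2, 138.3, 83.9, 50.9, 0.0 m³/s.
The maximum is 138.3 m³/s, occurring at the reading for t = 3 h.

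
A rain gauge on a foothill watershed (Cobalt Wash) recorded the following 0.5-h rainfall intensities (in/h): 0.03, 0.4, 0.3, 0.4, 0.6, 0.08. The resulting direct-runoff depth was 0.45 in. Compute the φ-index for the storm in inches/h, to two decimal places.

φ ≈ 0.20 in/h

Only the 4 blocks with intensity above φ contribute runoff: 0.4, 0.3, 0.4, 0.6 in/h.
Σ(I−φ)·Δt = d  ⇒  (0.4+0.3+0.4+0.6 − 4φ)·0.5 = 0.45
φ = (1.700 − 0.45/0.5) / 4 = 0.20 in/h.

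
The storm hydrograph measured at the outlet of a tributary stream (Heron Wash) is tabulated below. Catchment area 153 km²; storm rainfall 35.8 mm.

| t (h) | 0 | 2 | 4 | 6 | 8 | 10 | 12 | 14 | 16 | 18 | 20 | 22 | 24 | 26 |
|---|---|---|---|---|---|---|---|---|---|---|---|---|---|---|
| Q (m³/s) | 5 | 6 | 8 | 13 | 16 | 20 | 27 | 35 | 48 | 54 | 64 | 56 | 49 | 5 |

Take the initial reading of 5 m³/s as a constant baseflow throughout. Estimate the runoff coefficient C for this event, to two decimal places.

ΣQ_DR = 336.0 m³/s; V = ΣQ_DR·Δt = 2.419 × 10^6 m³.
Runoff depth d = V / A = 15.81 mm.
C = d / P = 15.81 / 35.8 = 0.44.

C ≈ 0.44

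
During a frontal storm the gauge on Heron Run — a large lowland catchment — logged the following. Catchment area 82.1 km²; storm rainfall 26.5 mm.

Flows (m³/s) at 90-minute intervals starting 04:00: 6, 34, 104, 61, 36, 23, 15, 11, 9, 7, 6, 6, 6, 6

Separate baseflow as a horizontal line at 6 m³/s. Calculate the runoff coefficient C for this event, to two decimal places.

C ≈ 0.61

ΣQ_DR = 246.0 m³/s; V = ΣQ_DR·Δt = 1.328 × 10^6 m³.
Runoff depth d = V / A = 16.18 mm.
C = d / P = 16.18 / 26.5 = 0.61.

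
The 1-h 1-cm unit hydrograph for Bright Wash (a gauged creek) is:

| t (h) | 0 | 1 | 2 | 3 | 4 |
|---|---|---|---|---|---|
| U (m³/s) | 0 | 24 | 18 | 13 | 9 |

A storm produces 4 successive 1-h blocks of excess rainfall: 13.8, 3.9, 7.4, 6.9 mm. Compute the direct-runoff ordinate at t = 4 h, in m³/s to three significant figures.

Q ≈ 47.4 m³/s

By discrete convolution, Q_j = Σ (P_i / 10 mm) · U_{j−i}.
At t = 4 h (j=4): Q = (13.8/10)·9 + (3.9/10)·13 + (7.4/10)·18 + (6.9/10)·24 = 47.4 m³/s.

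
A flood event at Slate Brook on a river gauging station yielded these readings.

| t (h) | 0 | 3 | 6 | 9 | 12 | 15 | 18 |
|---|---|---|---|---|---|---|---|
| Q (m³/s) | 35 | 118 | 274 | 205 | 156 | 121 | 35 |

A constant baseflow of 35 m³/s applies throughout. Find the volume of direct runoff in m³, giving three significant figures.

Direct-runoff ordinates (Q − Q_b): 0.0, 83.0, 239.0, 170.0, 121.0, 86.0, 0.0 m³/s.
ΣQ_DR = 699.0 m³/s.
With Δt = 3 h = 10800 s, V = ΣQ_DR · Δt = 699.0 × 10800 = 7.55 × 10^6 m³.

V ≈ 7.55 × 10^6 m³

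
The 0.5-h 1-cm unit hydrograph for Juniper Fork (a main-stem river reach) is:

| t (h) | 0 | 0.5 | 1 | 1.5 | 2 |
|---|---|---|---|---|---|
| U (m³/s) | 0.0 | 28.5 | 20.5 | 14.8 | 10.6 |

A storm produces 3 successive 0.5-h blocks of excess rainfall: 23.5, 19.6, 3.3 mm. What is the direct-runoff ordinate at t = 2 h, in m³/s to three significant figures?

By discrete convolution, Q_j = Σ (P_i / 10 mm) · U_{j−i}.
At t = 2 h (j=4): Q = (23.5/10)·10.6 + (19.6/10)·14.8 + (3.3/10)·20.5 = 60.7 m³/s.

Q ≈ 60.7 m³/s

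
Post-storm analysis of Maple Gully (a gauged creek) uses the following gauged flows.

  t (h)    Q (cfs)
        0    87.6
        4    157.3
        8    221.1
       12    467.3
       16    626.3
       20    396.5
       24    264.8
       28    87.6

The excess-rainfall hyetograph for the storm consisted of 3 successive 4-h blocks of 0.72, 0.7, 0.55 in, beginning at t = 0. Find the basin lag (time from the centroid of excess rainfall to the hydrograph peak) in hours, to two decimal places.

t_L ≈ 10.35 h

Centroid of excess rainfall: t_c = Σ P_i·t̄_i / ΣP_i = 5.6548 h (block centres at 2, 6, 10 h).
Hydrograph peak occurs at t = 16 h, so basin lag t_L = 16 − 5.6548 = 10.35 h.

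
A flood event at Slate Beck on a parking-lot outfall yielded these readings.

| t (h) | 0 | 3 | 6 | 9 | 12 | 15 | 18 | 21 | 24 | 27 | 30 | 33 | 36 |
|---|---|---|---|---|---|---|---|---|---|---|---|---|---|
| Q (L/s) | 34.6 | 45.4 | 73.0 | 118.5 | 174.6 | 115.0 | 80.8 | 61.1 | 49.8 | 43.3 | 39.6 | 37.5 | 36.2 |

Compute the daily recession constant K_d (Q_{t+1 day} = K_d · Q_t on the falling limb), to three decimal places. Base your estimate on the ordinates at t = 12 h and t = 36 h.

Between t = 12 h and t = 36 h the flow falls from 174.6 to 36.2 L/s over 8×3 h = 24 h.
Per-interval ratio K = (36.2/174.6)^(1/8) = 0.8215; K_d = K^(24/3) = 0.207.

K_d ≈ 0.207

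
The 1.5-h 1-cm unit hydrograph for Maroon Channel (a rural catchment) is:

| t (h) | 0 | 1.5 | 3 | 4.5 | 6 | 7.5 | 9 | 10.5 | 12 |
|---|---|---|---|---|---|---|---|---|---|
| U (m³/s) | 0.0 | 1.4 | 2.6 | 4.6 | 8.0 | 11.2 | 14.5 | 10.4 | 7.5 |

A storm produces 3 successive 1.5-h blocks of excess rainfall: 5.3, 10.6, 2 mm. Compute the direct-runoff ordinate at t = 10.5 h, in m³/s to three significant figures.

By discrete convolution, Q_j = Σ (P_i / 10 mm) · U_{j−i}.
At t = 10.5 h (j=7): Q = (5.3/10)·10.4 + (10.6/10)·14.5 + (2/10)·11.2 = 23.1 m³/s.

Q ≈ 23.1 m³/s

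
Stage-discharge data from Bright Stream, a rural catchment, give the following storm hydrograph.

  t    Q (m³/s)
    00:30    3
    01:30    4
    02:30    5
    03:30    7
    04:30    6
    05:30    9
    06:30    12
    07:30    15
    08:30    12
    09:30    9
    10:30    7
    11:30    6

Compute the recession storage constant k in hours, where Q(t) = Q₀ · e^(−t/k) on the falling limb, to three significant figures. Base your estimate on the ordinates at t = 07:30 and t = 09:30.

k ≈ 3.92 h

On the falling limb, Q drops from 15 to 9 m³/s between t = 07:30 and t = 09:30 (Δt = 2 h).
k = −Δt / ln(Q₂/Q₁) = −2 / ln(9/15) = 3.92 h.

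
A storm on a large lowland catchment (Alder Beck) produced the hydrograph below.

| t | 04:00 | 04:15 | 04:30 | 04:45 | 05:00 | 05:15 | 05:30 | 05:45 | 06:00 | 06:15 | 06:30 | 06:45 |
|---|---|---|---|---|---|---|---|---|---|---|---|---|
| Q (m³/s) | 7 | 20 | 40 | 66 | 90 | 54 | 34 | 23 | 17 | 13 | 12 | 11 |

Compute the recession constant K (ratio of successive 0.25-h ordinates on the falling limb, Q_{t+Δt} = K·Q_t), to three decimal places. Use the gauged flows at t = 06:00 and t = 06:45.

Using the recession-limb readings at t = 06:00 and t = 06:45: Q falls from 17 to 11 m³/s over 3 intervals.
K = (Q₂/Q₁)^(1/3) = (11/17)^(1/3) = 0.865.

K ≈ 0.865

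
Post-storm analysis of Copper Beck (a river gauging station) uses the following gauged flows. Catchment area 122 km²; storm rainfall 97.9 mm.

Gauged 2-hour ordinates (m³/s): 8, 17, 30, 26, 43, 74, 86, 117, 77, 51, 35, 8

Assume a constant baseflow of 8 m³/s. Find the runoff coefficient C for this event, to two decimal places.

C ≈ 0.29

ΣQ_DR = 476.0 m³/s; V = ΣQ_DR·Δt = 3.427 × 10^6 m³.
Runoff depth d = V / A = 28.09 mm.
C = d / P = 28.09 / 97.9 = 0.29.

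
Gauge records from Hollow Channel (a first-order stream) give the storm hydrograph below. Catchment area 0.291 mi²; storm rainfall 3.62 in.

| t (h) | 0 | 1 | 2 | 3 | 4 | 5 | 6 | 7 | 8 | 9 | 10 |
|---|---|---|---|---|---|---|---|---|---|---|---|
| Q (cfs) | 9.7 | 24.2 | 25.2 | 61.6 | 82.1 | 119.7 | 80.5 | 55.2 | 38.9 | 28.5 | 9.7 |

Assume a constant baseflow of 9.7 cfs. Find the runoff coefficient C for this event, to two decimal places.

ΣQ_DR = 428.6 cfs; V = ΣQ_DR·Δt = 1.543 × 10^6 ft³.
Runoff depth d = V / A = 2.282 in.
C = d / P = 2.282 / 3.62 = 0.63.

C ≈ 0.63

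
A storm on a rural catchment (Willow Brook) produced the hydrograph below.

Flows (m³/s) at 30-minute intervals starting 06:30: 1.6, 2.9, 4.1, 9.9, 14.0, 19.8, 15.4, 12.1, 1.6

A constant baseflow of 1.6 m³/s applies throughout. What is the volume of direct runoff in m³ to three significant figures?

V ≈ 1.21 × 10^5 m³

Direct-runoff ordinates (Q − Q_b): 0.0, 1.3, 2.5, 8.3, 12.4, 18.2, 13.8, 10.5, 0.0 m³/s.
ΣQ_DR = 67.00 m³/s.
With Δt = 0.5 h = 1800 s, V = ΣQ_DR · Δt = 67.00 × 1800 = 1.21 × 10^5 m³.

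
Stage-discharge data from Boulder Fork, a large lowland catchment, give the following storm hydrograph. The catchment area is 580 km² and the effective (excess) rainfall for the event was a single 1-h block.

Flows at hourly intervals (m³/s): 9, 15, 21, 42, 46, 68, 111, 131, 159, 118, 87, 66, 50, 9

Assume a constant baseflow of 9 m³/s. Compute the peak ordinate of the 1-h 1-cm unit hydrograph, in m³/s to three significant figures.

U_p ≈ 300 m³/s

Direct runoff: 0.0, 6.0, 12.0, 33.0, 37.0, 59.0, 102.0, 122.0, 150.0, 109.0, 78.0, 57.0, 41.0, 0.0 m³/s; ΣQ_DR = 806.0 m³/s, peak = 150.0 m³/s.
Runoff depth d = ΣQ_DR·Δt / A = 806.0 × 3600 / (580 km²) = 5.003 mm.
The 1-cm UH is the DRH scaled by (10 mm)/d, so U_p = 150.0 × 10/5.003 = 300 m³/s.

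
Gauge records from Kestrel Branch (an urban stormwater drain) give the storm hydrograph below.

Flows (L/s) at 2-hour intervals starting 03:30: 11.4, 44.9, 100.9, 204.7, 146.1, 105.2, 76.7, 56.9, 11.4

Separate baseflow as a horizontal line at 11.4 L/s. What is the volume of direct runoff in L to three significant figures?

Direct-runoff ordinates (Q − Q_b): 0.0, 33.5, 89.5, 193.3, 134.7, 93.8, 65.3, 45.5, 0.0 L/s.
ΣQ_DR = 655.6 L/s.
With Δt = 2 h = 7200 s, V = ΣQ_DR · Δt = 655.6 × 7200 = 4.72 × 10^6 L.

V ≈ 4.72 × 10^6 L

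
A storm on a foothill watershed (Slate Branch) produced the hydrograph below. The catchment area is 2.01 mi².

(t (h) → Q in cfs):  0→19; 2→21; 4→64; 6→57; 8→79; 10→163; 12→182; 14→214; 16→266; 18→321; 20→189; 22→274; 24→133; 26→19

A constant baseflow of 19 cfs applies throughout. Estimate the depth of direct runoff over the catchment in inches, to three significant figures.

d ≈ 2.68 in

Direct runoff: 0.0, 2.0, 45.0, 38.0, 60.0, 144.0, 163.0, 195.0, 247.0, 302.0, 170.0, 255.0, 114.0, 0.0 cfs; ΣQ_DR = 1735 cfs.
V = ΣQ_DR · Δt = 1735 × 7200 s = 1.249 × 10^7 ft³.
Over A = 2.01 mi², depth = V / A = 2.68 in.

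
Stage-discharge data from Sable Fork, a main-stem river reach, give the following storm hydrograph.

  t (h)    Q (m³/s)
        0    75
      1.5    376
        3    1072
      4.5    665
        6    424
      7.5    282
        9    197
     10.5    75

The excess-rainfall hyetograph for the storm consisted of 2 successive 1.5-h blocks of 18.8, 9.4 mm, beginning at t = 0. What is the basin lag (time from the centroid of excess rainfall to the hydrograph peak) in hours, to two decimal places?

Centroid of excess rainfall: t_c = Σ P_i·t̄_i / ΣP_i = 1.2500 h (block centres at 0.75, 2.25 h).
Hydrograph peak occurs at t = 3 h, so basin lag t_L = 3 − 1.2500 = 1.75 h.

t_L ≈ 1.75 h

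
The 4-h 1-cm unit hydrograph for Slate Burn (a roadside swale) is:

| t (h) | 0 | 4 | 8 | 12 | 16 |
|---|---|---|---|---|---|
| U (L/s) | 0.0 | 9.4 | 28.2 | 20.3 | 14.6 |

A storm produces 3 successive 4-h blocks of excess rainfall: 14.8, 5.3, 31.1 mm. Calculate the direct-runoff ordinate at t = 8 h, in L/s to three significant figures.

Q ≈ 46.7 L/s

By discrete convolution, Q_j = Σ (P_i / 10 mm) · U_{j−i}.
At t = 8 h (j=2): Q = (14.8/10)·28.2 + (5.3/10)·9.4 + (31.1/10)·0.0 = 46.7 L/s.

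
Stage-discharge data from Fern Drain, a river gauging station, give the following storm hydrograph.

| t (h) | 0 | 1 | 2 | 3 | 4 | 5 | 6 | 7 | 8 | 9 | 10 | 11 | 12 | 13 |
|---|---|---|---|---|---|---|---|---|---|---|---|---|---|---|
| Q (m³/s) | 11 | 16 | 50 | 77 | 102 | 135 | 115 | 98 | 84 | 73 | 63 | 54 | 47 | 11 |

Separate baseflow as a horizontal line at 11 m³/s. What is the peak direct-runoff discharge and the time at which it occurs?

Q_p = 124.0 m³/s at t = 5 h

Subtracting baseflow gives direct-runoff ordinates: 0.0, 5.0, 39.0, 66.0, 91.0, 124.0, 104.0, 87.0, 73.0, 62.0, 52.0, 43.0, 36.0, 0.0 m³/s.
The maximum is 124.0 m³/s, occurring at the reading for t = 5 h.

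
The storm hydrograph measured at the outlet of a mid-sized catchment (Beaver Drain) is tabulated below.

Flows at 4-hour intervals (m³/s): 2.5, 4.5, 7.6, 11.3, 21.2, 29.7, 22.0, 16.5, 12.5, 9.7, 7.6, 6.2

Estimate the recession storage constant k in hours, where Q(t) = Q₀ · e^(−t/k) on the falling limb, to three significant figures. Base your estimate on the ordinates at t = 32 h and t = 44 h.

On the falling limb, Q drops from 12.5 to 6.2 m³/s between t = 32 h and t = 44 h (Δt = 12 h).
k = −Δt / ln(Q₂/Q₁) = −12 / ln(6.2/12.5) = 17.1 h.

k ≈ 17.1 h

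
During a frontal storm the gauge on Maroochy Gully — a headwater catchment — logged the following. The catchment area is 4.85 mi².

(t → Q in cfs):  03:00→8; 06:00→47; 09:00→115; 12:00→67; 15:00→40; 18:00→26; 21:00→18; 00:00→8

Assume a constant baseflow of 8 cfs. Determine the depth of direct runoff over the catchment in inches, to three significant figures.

d ≈ 0.254 in

Direct runoff: 0.0, 39.0, 107.0, 59.0, 32.0, 18.0, 10.0, 0.0 cfs; ΣQ_DR = 265.0 cfs.
V = ΣQ_DR · Δt = 265.0 × 10800 s = 2.862 × 10^6 ft³.
Over A = 4.85 mi², depth = V / A = 0.254 in.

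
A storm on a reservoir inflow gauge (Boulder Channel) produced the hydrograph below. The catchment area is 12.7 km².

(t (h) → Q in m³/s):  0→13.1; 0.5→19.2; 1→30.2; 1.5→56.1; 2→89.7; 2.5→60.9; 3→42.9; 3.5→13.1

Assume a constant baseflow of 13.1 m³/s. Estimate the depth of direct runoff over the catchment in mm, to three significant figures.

d ≈ 31.2 mm

Direct runoff: 0.0, 6.1, 17.1, 43.0, 76.6, 47.8, 29.8, 0.0 m³/s; ΣQ_DR = 220.4 m³/s.
V = ΣQ_DR · Δt = 220.4 × 1800 s = 3.967 × 10^5 m³.
Over A = 12.7 km², depth = V / A = 31.2 mm.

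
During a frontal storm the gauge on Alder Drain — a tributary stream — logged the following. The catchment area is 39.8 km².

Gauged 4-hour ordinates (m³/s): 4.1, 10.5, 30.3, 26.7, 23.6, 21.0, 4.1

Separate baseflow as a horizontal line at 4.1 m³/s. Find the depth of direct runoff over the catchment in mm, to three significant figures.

d ≈ 33.1 mm

Direct runoff: 0.0, 6.4, 26.2, 22.6, 19.5, 16.9, 0.0 m³/s; ΣQ_DR = 91.60 m³/s.
V = ΣQ_DR · Δt = 91.60 × 14400 s = 1.319 × 10^6 m³.
Over A = 39.8 km², depth = V / A = 33.1 mm.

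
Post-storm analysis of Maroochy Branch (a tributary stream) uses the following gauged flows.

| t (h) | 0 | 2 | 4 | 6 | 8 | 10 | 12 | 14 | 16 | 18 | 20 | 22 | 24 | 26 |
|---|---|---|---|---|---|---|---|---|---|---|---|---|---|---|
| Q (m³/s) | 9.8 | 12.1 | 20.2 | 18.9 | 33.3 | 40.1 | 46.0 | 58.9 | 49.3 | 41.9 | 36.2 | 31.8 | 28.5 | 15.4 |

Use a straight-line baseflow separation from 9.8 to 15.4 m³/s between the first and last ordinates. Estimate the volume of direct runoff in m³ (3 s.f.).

Direct-runoff ordinates (Q − Q_b): 0.00, 1.87, 9.54, 7.81, 21.78, 28.15, 33.62, 46.08, 36.05, 28.22, 22.09, 17.26, 13.53, 0.00 m³/s.
ΣQ_DR = 266.0 m³/s.
With Δt = 2 h = 7200 s, V = ΣQ_DR · Δt = 266.0 × 7200 = 1.92 × 10^6 m³.

V ≈ 1.92 × 10^6 m³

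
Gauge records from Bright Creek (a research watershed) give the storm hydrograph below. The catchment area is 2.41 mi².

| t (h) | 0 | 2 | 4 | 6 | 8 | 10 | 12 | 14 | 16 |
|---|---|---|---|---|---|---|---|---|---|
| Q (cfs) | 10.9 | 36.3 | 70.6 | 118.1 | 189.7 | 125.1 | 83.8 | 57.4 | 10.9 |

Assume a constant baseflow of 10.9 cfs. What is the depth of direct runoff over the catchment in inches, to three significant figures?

Direct runoff: 0.0, 25.4, 59.7, 107.2, 178.8, 114.2, 72.9, 46.5, 0.0 cfs; ΣQ_DR = 604.7 cfs.
V = ΣQ_DR · Δt = 604.7 × 7200 s = 4.354 × 10^6 ft³.
Over A = 2.41 mi², depth = V / A = 0.778 in.

d ≈ 0.778 in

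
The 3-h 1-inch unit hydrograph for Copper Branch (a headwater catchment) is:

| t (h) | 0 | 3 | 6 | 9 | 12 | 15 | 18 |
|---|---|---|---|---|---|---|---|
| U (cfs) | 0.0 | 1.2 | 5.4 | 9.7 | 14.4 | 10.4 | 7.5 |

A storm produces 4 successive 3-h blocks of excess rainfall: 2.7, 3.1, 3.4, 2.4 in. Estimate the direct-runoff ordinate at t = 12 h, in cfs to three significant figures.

Q ≈ 90.2 cfs

By discrete convolution, Q_j = Σ (P_i / 1 in) · U_{j−i}.
At t = 12 h (j=4): Q = (2.7/1)·14.4 + (3.1/1)·9.7 + (3.4/1)·5.4 + (2.4/1)·1.2 = 90.2 cfs.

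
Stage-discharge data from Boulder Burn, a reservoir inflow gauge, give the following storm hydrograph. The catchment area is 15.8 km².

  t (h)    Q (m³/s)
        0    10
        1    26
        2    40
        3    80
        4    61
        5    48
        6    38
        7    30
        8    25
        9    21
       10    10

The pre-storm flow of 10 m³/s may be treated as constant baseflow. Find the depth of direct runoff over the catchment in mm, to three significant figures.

Direct runoff: 0.0, 16.0, 30.0, 70.0, 51.0, 38.0, 28.0, 20.0, 15.0, 11.0, 0.0 m³/s; ΣQ_DR = 279.0 m³/s.
V = ΣQ_DR · Δt = 279.0 × 3600 s = 1.004 × 10^6 m³.
Over A = 15.8 km², depth = V / A = 63.6 mm.

d ≈ 63.6 mm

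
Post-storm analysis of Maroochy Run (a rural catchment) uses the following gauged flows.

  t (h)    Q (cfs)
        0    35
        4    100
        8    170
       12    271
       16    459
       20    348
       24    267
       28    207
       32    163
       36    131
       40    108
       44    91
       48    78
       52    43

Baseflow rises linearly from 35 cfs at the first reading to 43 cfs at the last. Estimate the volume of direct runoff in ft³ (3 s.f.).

Direct-runoff ordinates (Q − Q_b): 0.00, 64.38, 133.77, 234.15, 421.54, 309.92, 228.31, 167.69, 123.08, 90.46, 66.85, 49.23, 35.62, 0.00 cfs.
ΣQ_DR = 1925 cfs.
With Δt = 4 h = 14400 s, V = ΣQ_DR · Δt = 1925 × 14400 = 2.77 × 10^7 ft³.

V ≈ 2.77 × 10^7 ft³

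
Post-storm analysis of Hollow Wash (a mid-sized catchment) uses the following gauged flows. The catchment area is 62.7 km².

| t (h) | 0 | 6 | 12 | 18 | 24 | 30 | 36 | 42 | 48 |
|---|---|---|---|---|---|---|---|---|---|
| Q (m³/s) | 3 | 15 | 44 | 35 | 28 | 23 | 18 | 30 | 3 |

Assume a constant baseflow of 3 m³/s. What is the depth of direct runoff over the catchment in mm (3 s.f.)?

d ≈ 59.3 mm

Direct runoff: 0.0, 12.0, 41.0, 32.0, 25.0, 20.0, 15.0, 27.0, 0.0 m³/s; ΣQ_DR = 172.0 m³/s.
V = ΣQ_DR · Δt = 172.0 × 21600 s = 3.715 × 10^6 m³.
Over A = 62.7 km², depth = V / A = 59.3 mm.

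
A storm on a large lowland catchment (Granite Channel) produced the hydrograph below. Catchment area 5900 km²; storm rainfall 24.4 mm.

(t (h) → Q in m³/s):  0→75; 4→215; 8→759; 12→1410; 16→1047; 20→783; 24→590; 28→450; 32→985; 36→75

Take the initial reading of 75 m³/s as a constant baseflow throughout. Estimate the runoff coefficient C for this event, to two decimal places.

C ≈ 0.56

ΣQ_DR = 5639 m³/s; V = ΣQ_DR·Δt = 8.120 × 10^7 m³.
Runoff depth d = V / A = 13.76 mm.
C = d / P = 13.76 / 24.4 = 0.56.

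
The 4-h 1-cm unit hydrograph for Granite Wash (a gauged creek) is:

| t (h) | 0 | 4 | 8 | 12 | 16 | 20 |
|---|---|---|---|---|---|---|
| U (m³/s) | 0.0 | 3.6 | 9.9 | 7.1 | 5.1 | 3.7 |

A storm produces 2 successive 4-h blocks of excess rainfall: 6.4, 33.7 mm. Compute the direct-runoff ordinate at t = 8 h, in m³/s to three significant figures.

Q ≈ 18.5 m³/s

By discrete convolution, Q_j = Σ (P_i / 10 mm) · U_{j−i}.
At t = 8 h (j=2): Q = (6.4/10)·9.9 + (33.7/10)·3.6 = 18.5 m³/s.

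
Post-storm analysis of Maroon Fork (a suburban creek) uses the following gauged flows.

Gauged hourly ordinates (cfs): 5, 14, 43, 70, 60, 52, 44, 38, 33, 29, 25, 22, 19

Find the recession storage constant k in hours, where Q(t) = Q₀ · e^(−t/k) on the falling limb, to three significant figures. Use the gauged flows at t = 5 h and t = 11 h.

k ≈ 6.98 h

On the falling limb, Q drops from 52 to 22 cfs between t = 5 h and t = 11 h (Δt = 6 h).
k = −Δt / ln(Q₂/Q₁) = −6 / ln(22/52) = 6.98 h.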